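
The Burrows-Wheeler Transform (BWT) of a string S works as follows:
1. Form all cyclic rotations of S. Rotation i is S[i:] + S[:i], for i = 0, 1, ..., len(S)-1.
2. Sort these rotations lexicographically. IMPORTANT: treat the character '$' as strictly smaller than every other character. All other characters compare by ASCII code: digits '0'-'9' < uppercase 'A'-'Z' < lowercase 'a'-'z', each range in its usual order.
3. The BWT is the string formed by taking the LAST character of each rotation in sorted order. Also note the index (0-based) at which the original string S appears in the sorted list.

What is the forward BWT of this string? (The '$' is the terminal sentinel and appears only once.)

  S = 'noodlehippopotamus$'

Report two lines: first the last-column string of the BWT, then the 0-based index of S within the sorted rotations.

All 19 rotations (rotation i = S[i:]+S[:i]):
  rot[0] = noodlehippopotamus$
  rot[1] = oodlehippopotamus$n
  rot[2] = odlehippopotamus$no
  rot[3] = dlehippopotamus$noo
  rot[4] = lehippopotamus$nood
  rot[5] = ehippopotamus$noodl
  rot[6] = hippopotamus$noodle
  rot[7] = ippopotamus$noodleh
  rot[8] = ppopotamus$noodlehi
  rot[9] = popotamus$noodlehip
  rot[10] = opotamus$noodlehipp
  rot[11] = potamus$noodlehippo
  rot[12] = otamus$noodlehippop
  rot[13] = tamus$noodlehippopo
  rot[14] = amus$noodlehippopot
  rot[15] = mus$noodlehippopota
  rot[16] = us$noodlehippopotam
  rot[17] = s$noodlehippopotamu
  rot[18] = $noodlehippopotamus
Sorted (with $ < everything):
  sorted[0] = $noodlehippopotamus  (last char: 's')
  sorted[1] = amus$noodlehippopot  (last char: 't')
  sorted[2] = dlehippopotamus$noo  (last char: 'o')
  sorted[3] = ehippopotamus$noodl  (last char: 'l')
  sorted[4] = hippopotamus$noodle  (last char: 'e')
  sorted[5] = ippopotamus$noodleh  (last char: 'h')
  sorted[6] = lehippopotamus$nood  (last char: 'd')
  sorted[7] = mus$noodlehippopota  (last char: 'a')
  sorted[8] = noodlehippopotamus$  (last char: '$')
  sorted[9] = odlehippopotamus$no  (last char: 'o')
  sorted[10] = oodlehippopotamus$n  (last char: 'n')
  sorted[11] = opotamus$noodlehipp  (last char: 'p')
  sorted[12] = otamus$noodlehippop  (last char: 'p')
  sorted[13] = popotamus$noodlehip  (last char: 'p')
  sorted[14] = potamus$noodlehippo  (last char: 'o')
  sorted[15] = ppopotamus$noodlehi  (last char: 'i')
  sorted[16] = s$noodlehippopotamu  (last char: 'u')
  sorted[17] = tamus$noodlehippopo  (last char: 'o')
  sorted[18] = us$noodlehippopotam  (last char: 'm')
Last column: stolehda$onpppoiuom
Original string S is at sorted index 8

Answer: stolehda$onpppoiuom
8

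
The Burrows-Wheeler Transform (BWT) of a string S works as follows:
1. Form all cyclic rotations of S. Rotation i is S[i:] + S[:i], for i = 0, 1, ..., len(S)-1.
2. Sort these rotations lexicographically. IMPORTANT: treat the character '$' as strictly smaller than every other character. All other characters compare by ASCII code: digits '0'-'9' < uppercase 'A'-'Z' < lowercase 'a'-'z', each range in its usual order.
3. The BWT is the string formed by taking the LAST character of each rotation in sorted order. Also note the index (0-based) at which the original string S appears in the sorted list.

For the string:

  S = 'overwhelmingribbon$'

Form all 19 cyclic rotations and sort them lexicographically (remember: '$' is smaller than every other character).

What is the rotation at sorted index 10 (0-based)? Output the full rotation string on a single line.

All 19 rotations (rotation i = S[i:]+S[:i]):
  rot[0] = overwhelmingribbon$
  rot[1] = verwhelmingribbon$o
  rot[2] = erwhelmingribbon$ov
  rot[3] = rwhelmingribbon$ove
  rot[4] = whelmingribbon$over
  rot[5] = helmingribbon$overw
  rot[6] = elmingribbon$overwh
  rot[7] = lmingribbon$overwhe
  rot[8] = mingribbon$overwhel
  rot[9] = ingribbon$overwhelm
  rot[10] = ngribbon$overwhelmi
  rot[11] = gribbon$overwhelmin
  rot[12] = ribbon$overwhelming
  rot[13] = ibbon$overwhelmingr
  rot[14] = bbon$overwhelmingri
  rot[15] = bon$overwhelmingrib
  rot[16] = on$overwhelmingribb
  rot[17] = n$overwhelmingribbo
  rot[18] = $overwhelmingribbon
Sorted (with $ < everything):
  sorted[0] = $overwhelmingribbon
  sorted[1] = bbon$overwhelmingri
  sorted[2] = bon$overwhelmingrib
  sorted[3] = elmingribbon$overwh
  sorted[4] = erwhelmingribbon$ov
  sorted[5] = gribbon$overwhelmin
  sorted[6] = helmingribbon$overw
  sorted[7] = ibbon$overwhelmingr
  sorted[8] = ingribbon$overwhelm
  sorted[9] = lmingribbon$overwhe
  sorted[10] = mingribbon$overwhel
  sorted[11] = n$overwhelmingribbo
  sorted[12] = ngribbon$overwhelmi
  sorted[13] = on$overwhelmingribb
  sorted[14] = overwhelmingribbon$
  sorted[15] = ribbon$overwhelming
  sorted[16] = rwhelmingribbon$ove
  sorted[17] = verwhelmingribbon$o
  sorted[18] = whelmingribbon$over
sorted[10] = mingribbon$overwhel

Answer: mingribbon$overwhel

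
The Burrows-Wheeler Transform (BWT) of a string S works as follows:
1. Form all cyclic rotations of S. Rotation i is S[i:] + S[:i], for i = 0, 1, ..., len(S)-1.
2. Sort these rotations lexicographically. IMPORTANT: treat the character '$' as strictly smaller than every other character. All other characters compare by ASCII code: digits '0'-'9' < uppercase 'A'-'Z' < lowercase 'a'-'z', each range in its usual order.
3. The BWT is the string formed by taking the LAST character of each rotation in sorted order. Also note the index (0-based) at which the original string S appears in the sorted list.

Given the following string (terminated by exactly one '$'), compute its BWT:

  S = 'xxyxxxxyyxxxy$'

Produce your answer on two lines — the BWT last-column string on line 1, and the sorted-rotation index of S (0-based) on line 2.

All 14 rotations (rotation i = S[i:]+S[:i]):
  rot[0] = xxyxxxxyyxxxy$
  rot[1] = xyxxxxyyxxxy$x
  rot[2] = yxxxxyyxxxy$xx
  rot[3] = xxxxyyxxxy$xxy
  rot[4] = xxxyyxxxy$xxyx
  rot[5] = xxyyxxxy$xxyxx
  rot[6] = xyyxxxy$xxyxxx
  rot[7] = yyxxxy$xxyxxxx
  rot[8] = yxxxy$xxyxxxxy
  rot[9] = xxxy$xxyxxxxyy
  rot[10] = xxy$xxyxxxxyyx
  rot[11] = xy$xxyxxxxyyxx
  rot[12] = y$xxyxxxxyyxxx
  rot[13] = $xxyxxxxyyxxxy
Sorted (with $ < everything):
  sorted[0] = $xxyxxxxyyxxxy  (last char: 'y')
  sorted[1] = xxxxyyxxxy$xxy  (last char: 'y')
  sorted[2] = xxxy$xxyxxxxyy  (last char: 'y')
  sorted[3] = xxxyyxxxy$xxyx  (last char: 'x')
  sorted[4] = xxy$xxyxxxxyyx  (last char: 'x')
  sorted[5] = xxyxxxxyyxxxy$  (last char: '$')
  sorted[6] = xxyyxxxy$xxyxx  (last char: 'x')
  sorted[7] = xy$xxyxxxxyyxx  (last char: 'x')
  sorted[8] = xyxxxxyyxxxy$x  (last char: 'x')
  sorted[9] = xyyxxxy$xxyxxx  (last char: 'x')
  sorted[10] = y$xxyxxxxyyxxx  (last char: 'x')
  sorted[11] = yxxxxyyxxxy$xx  (last char: 'x')
  sorted[12] = yxxxy$xxyxxxxy  (last char: 'y')
  sorted[13] = yyxxxy$xxyxxxx  (last char: 'x')
Last column: yyyxx$xxxxxxyx
Original string S is at sorted index 5

Answer: yyyxx$xxxxxxyx
5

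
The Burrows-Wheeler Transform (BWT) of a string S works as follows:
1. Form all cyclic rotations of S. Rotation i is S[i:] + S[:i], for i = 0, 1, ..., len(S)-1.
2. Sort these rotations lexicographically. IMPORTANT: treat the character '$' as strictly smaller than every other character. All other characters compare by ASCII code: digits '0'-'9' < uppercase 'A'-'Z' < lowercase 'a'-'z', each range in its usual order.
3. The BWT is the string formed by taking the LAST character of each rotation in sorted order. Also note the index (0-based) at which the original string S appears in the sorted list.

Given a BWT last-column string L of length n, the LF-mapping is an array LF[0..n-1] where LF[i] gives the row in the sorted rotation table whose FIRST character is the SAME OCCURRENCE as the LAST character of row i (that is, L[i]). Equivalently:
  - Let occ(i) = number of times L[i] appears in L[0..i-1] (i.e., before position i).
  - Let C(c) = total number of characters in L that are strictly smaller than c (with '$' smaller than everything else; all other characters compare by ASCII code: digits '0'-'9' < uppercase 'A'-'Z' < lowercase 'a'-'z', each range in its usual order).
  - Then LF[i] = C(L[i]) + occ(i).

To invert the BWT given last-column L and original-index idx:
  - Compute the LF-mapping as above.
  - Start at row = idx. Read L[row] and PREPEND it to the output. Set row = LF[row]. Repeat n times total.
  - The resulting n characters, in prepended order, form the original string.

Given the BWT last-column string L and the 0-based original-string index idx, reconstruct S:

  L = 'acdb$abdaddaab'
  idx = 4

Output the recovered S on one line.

Answer: adbbabddaadca$

Derivation:
LF mapping: 1 9 10 6 0 2 7 11 3 12 13 4 5 8
Walk LF starting at row 4, prepending L[row]:
  step 1: row=4, L[4]='$', prepend. Next row=LF[4]=0
  step 2: row=0, L[0]='a', prepend. Next row=LF[0]=1
  step 3: row=1, L[1]='c', prepend. Next row=LF[1]=9
  step 4: row=9, L[9]='d', prepend. Next row=LF[9]=12
  step 5: row=12, L[12]='a', prepend. Next row=LF[12]=5
  step 6: row=5, L[5]='a', prepend. Next row=LF[5]=2
  step 7: row=2, L[2]='d', prepend. Next row=LF[2]=10
  step 8: row=10, L[10]='d', prepend. Next row=LF[10]=13
  step 9: row=13, L[13]='b', prepend. Next row=LF[13]=8
  step 10: row=8, L[8]='a', prepend. Next row=LF[8]=3
  step 11: row=3, L[3]='b', prepend. Next row=LF[3]=6
  step 12: row=6, L[6]='b', prepend. Next row=LF[6]=7
  step 13: row=7, L[7]='d', prepend. Next row=LF[7]=11
  step 14: row=11, L[11]='a', prepend. Next row=LF[11]=4
Reversed output: adbbabddaadca$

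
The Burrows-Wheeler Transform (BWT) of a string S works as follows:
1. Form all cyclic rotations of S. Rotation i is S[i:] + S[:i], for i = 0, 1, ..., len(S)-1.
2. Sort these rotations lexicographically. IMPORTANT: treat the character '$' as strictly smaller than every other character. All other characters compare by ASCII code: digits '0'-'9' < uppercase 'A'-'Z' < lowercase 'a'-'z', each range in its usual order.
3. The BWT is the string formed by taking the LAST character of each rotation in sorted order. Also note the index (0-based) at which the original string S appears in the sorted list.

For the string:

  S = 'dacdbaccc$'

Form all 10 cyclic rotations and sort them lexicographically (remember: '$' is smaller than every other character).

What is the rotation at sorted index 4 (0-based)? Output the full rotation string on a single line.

All 10 rotations (rotation i = S[i:]+S[:i]):
  rot[0] = dacdbaccc$
  rot[1] = acdbaccc$d
  rot[2] = cdbaccc$da
  rot[3] = dbaccc$dac
  rot[4] = baccc$dacd
  rot[5] = accc$dacdb
  rot[6] = ccc$dacdba
  rot[7] = cc$dacdbac
  rot[8] = c$dacdbacc
  rot[9] = $dacdbaccc
Sorted (with $ < everything):
  sorted[0] = $dacdbaccc
  sorted[1] = accc$dacdb
  sorted[2] = acdbaccc$d
  sorted[3] = baccc$dacd
  sorted[4] = c$dacdbacc
  sorted[5] = cc$dacdbac
  sorted[6] = ccc$dacdba
  sorted[7] = cdbaccc$da
  sorted[8] = dacdbaccc$
  sorted[9] = dbaccc$dac
sorted[4] = c$dacdbacc

Answer: c$dacdbacc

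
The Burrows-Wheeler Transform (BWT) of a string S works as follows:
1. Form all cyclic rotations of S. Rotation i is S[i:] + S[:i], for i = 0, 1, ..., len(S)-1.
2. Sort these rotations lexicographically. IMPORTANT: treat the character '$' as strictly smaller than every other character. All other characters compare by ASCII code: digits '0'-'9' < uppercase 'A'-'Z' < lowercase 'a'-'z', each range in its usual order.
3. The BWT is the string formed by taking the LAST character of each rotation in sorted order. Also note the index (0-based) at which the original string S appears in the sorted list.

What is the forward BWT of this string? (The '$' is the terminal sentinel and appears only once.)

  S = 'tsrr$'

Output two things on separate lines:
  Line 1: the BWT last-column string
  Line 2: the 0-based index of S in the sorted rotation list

All 5 rotations (rotation i = S[i:]+S[:i]):
  rot[0] = tsrr$
  rot[1] = srr$t
  rot[2] = rr$ts
  rot[3] = r$tsr
  rot[4] = $tsrr
Sorted (with $ < everything):
  sorted[0] = $tsrr  (last char: 'r')
  sorted[1] = r$tsr  (last char: 'r')
  sorted[2] = rr$ts  (last char: 's')
  sorted[3] = srr$t  (last char: 't')
  sorted[4] = tsrr$  (last char: '$')
Last column: rrst$
Original string S is at sorted index 4

Answer: rrst$
4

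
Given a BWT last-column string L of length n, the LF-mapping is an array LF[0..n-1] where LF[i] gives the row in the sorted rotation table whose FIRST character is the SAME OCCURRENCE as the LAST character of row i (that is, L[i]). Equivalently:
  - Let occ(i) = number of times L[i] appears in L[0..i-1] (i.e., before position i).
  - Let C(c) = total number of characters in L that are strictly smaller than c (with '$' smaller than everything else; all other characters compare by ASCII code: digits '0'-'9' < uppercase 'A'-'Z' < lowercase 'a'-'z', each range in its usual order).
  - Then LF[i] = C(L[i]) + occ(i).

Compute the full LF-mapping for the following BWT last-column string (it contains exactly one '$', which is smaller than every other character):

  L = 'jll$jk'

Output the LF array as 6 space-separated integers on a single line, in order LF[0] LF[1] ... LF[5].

Char counts: '$':1, 'j':2, 'k':1, 'l':2
C (first-col start): C('$')=0, C('j')=1, C('k')=3, C('l')=4
L[0]='j': occ=0, LF[0]=C('j')+0=1+0=1
L[1]='l': occ=0, LF[1]=C('l')+0=4+0=4
L[2]='l': occ=1, LF[2]=C('l')+1=4+1=5
L[3]='$': occ=0, LF[3]=C('$')+0=0+0=0
L[4]='j': occ=1, LF[4]=C('j')+1=1+1=2
L[5]='k': occ=0, LF[5]=C('k')+0=3+0=3

Answer: 1 4 5 0 2 3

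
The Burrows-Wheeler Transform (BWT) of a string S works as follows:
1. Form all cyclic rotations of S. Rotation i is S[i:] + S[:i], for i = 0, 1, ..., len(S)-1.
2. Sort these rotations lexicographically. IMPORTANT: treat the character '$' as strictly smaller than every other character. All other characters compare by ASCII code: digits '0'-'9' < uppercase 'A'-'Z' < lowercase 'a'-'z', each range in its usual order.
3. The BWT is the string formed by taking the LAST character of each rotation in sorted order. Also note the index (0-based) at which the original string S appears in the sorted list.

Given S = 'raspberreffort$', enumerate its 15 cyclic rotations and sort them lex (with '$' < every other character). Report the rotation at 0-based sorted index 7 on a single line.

All 15 rotations (rotation i = S[i:]+S[:i]):
  rot[0] = raspberreffort$
  rot[1] = aspberreffort$r
  rot[2] = spberreffort$ra
  rot[3] = pberreffort$ras
  rot[4] = berreffort$rasp
  rot[5] = erreffort$raspb
  rot[6] = rreffort$raspbe
  rot[7] = reffort$raspber
  rot[8] = effort$raspberr
  rot[9] = ffort$raspberre
  rot[10] = fort$raspberref
  rot[11] = ort$raspberreff
  rot[12] = rt$raspberreffo
  rot[13] = t$raspberreffor
  rot[14] = $raspberreffort
Sorted (with $ < everything):
  sorted[0] = $raspberreffort
  sorted[1] = aspberreffort$r
  sorted[2] = berreffort$rasp
  sorted[3] = effort$raspberr
  sorted[4] = erreffort$raspb
  sorted[5] = ffort$raspberre
  sorted[6] = fort$raspberref
  sorted[7] = ort$raspberreff
  sorted[8] = pberreffort$ras
  sorted[9] = raspberreffort$
  sorted[10] = reffort$raspber
  sorted[11] = rreffort$raspbe
  sorted[12] = rt$raspberreffo
  sorted[13] = spberreffort$ra
  sorted[14] = t$raspberreffor
sorted[7] = ort$raspberreff

Answer: ort$raspberreff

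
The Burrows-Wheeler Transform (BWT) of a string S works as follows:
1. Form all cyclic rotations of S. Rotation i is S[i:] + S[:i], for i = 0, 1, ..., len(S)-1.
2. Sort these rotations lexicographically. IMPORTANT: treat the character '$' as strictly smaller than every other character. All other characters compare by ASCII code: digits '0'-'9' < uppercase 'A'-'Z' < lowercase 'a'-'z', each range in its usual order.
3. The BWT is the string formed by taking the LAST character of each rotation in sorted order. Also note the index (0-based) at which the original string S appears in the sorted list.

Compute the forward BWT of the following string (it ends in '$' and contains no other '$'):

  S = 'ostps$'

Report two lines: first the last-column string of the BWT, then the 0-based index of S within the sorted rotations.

All 6 rotations (rotation i = S[i:]+S[:i]):
  rot[0] = ostps$
  rot[1] = stps$o
  rot[2] = tps$os
  rot[3] = ps$ost
  rot[4] = s$ostp
  rot[5] = $ostps
Sorted (with $ < everything):
  sorted[0] = $ostps  (last char: 's')
  sorted[1] = ostps$  (last char: '$')
  sorted[2] = ps$ost  (last char: 't')
  sorted[3] = s$ostp  (last char: 'p')
  sorted[4] = stps$o  (last char: 'o')
  sorted[5] = tps$os  (last char: 's')
Last column: s$tpos
Original string S is at sorted index 1

Answer: s$tpos
1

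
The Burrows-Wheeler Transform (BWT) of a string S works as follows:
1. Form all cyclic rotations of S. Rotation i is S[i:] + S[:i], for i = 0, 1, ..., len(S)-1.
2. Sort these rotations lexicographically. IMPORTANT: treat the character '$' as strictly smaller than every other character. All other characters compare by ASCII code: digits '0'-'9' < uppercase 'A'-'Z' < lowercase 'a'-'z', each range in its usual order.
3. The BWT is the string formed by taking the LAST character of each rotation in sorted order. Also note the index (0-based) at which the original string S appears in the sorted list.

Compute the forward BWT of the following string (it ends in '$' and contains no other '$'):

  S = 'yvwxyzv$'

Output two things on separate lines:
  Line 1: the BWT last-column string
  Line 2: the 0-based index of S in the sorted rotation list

Answer: vzyvw$xy
5

Derivation:
All 8 rotations (rotation i = S[i:]+S[:i]):
  rot[0] = yvwxyzv$
  rot[1] = vwxyzv$y
  rot[2] = wxyzv$yv
  rot[3] = xyzv$yvw
  rot[4] = yzv$yvwx
  rot[5] = zv$yvwxy
  rot[6] = v$yvwxyz
  rot[7] = $yvwxyzv
Sorted (with $ < everything):
  sorted[0] = $yvwxyzv  (last char: 'v')
  sorted[1] = v$yvwxyz  (last char: 'z')
  sorted[2] = vwxyzv$y  (last char: 'y')
  sorted[3] = wxyzv$yv  (last char: 'v')
  sorted[4] = xyzv$yvw  (last char: 'w')
  sorted[5] = yvwxyzv$  (last char: '$')
  sorted[6] = yzv$yvwx  (last char: 'x')
  sorted[7] = zv$yvwxy  (last char: 'y')
Last column: vzyvw$xy
Original string S is at sorted index 5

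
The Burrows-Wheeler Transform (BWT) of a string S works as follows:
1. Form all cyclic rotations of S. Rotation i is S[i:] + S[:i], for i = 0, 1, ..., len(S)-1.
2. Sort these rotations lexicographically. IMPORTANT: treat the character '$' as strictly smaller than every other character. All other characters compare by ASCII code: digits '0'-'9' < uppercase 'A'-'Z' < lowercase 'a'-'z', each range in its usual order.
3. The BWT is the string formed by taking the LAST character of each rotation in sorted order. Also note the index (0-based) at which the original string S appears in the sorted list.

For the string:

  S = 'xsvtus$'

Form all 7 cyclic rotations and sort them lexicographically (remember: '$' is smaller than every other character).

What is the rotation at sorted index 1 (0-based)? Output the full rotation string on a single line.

Answer: s$xsvtu

Derivation:
All 7 rotations (rotation i = S[i:]+S[:i]):
  rot[0] = xsvtus$
  rot[1] = svtus$x
  rot[2] = vtus$xs
  rot[3] = tus$xsv
  rot[4] = us$xsvt
  rot[5] = s$xsvtu
  rot[6] = $xsvtus
Sorted (with $ < everything):
  sorted[0] = $xsvtus
  sorted[1] = s$xsvtu
  sorted[2] = svtus$x
  sorted[3] = tus$xsv
  sorted[4] = us$xsvt
  sorted[5] = vtus$xs
  sorted[6] = xsvtus$
sorted[1] = s$xsvtu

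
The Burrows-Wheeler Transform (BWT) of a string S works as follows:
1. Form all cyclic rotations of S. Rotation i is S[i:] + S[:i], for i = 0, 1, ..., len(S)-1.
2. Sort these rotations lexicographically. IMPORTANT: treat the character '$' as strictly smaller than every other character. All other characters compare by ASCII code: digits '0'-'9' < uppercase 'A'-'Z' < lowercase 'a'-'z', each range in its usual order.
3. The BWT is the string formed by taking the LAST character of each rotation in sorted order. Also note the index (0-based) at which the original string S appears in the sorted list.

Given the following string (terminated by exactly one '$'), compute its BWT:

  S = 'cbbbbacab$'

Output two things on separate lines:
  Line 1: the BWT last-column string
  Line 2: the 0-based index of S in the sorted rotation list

All 10 rotations (rotation i = S[i:]+S[:i]):
  rot[0] = cbbbbacab$
  rot[1] = bbbbacab$c
  rot[2] = bbbacab$cb
  rot[3] = bbacab$cbb
  rot[4] = bacab$cbbb
  rot[5] = acab$cbbbb
  rot[6] = cab$cbbbba
  rot[7] = ab$cbbbbac
  rot[8] = b$cbbbbaca
  rot[9] = $cbbbbacab
Sorted (with $ < everything):
  sorted[0] = $cbbbbacab  (last char: 'b')
  sorted[1] = ab$cbbbbac  (last char: 'c')
  sorted[2] = acab$cbbbb  (last char: 'b')
  sorted[3] = b$cbbbbaca  (last char: 'a')
  sorted[4] = bacab$cbbb  (last char: 'b')
  sorted[5] = bbacab$cbb  (last char: 'b')
  sorted[6] = bbbacab$cb  (last char: 'b')
  sorted[7] = bbbbacab$c  (last char: 'c')
  sorted[8] = cab$cbbbba  (last char: 'a')
  sorted[9] = cbbbbacab$  (last char: '$')
Last column: bcbabbbca$
Original string S is at sorted index 9

Answer: bcbabbbca$
9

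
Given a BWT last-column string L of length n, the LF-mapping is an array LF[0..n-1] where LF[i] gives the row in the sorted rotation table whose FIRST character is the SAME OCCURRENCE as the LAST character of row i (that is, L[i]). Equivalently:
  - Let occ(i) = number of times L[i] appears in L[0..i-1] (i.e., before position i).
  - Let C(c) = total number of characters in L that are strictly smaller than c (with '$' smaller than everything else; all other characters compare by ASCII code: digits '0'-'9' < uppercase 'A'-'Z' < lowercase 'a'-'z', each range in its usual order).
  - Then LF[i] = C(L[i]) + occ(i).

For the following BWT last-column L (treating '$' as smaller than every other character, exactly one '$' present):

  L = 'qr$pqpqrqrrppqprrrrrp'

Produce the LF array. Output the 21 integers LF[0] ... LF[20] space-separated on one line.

Char counts: '$':1, 'p':6, 'q':5, 'r':9
C (first-col start): C('$')=0, C('p')=1, C('q')=7, C('r')=12
L[0]='q': occ=0, LF[0]=C('q')+0=7+0=7
L[1]='r': occ=0, LF[1]=C('r')+0=12+0=12
L[2]='$': occ=0, LF[2]=C('$')+0=0+0=0
L[3]='p': occ=0, LF[3]=C('p')+0=1+0=1
L[4]='q': occ=1, LF[4]=C('q')+1=7+1=8
L[5]='p': occ=1, LF[5]=C('p')+1=1+1=2
L[6]='q': occ=2, LF[6]=C('q')+2=7+2=9
L[7]='r': occ=1, LF[7]=C('r')+1=12+1=13
L[8]='q': occ=3, LF[8]=C('q')+3=7+3=10
L[9]='r': occ=2, LF[9]=C('r')+2=12+2=14
L[10]='r': occ=3, LF[10]=C('r')+3=12+3=15
L[11]='p': occ=2, LF[11]=C('p')+2=1+2=3
L[12]='p': occ=3, LF[12]=C('p')+3=1+3=4
L[13]='q': occ=4, LF[13]=C('q')+4=7+4=11
L[14]='p': occ=4, LF[14]=C('p')+4=1+4=5
L[15]='r': occ=4, LF[15]=C('r')+4=12+4=16
L[16]='r': occ=5, LF[16]=C('r')+5=12+5=17
L[17]='r': occ=6, LF[17]=C('r')+6=12+6=18
L[18]='r': occ=7, LF[18]=C('r')+7=12+7=19
L[19]='r': occ=8, LF[19]=C('r')+8=12+8=20
L[20]='p': occ=5, LF[20]=C('p')+5=1+5=6

Answer: 7 12 0 1 8 2 9 13 10 14 15 3 4 11 5 16 17 18 19 20 6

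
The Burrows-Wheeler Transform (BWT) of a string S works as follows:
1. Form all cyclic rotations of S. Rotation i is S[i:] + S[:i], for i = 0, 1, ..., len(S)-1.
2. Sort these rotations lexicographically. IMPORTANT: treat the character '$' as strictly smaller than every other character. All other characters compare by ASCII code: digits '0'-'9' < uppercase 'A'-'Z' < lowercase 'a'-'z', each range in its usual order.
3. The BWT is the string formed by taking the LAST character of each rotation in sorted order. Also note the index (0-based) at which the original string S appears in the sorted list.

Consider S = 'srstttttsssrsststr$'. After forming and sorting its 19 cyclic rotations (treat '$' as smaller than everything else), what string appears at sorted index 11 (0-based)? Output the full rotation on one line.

All 19 rotations (rotation i = S[i:]+S[:i]):
  rot[0] = srstttttsssrsststr$
  rot[1] = rstttttsssrsststr$s
  rot[2] = stttttsssrsststr$sr
  rot[3] = tttttsssrsststr$srs
  rot[4] = ttttsssrsststr$srst
  rot[5] = tttsssrsststr$srstt
  rot[6] = ttsssrsststr$srsttt
  rot[7] = tsssrsststr$srstttt
  rot[8] = sssrsststr$srsttttt
  rot[9] = ssrsststr$srsttttts
  rot[10] = srsststr$srstttttss
  rot[11] = rsststr$srstttttsss
  rot[12] = sststr$srstttttsssr
  rot[13] = ststr$srstttttsssrs
  rot[14] = tstr$srstttttsssrss
  rot[15] = str$srstttttsssrsst
  rot[16] = tr$srstttttsssrssts
  rot[17] = r$srstttttsssrsstst
  rot[18] = $srstttttsssrsststr
Sorted (with $ < everything):
  sorted[0] = $srstttttsssrsststr
  sorted[1] = r$srstttttsssrsstst
  sorted[2] = rsststr$srstttttsss
  sorted[3] = rstttttsssrsststr$s
  sorted[4] = srsststr$srstttttss
  sorted[5] = srstttttsssrsststr$
  sorted[6] = ssrsststr$srsttttts
  sorted[7] = sssrsststr$srsttttt
  sorted[8] = sststr$srstttttsssr
  sorted[9] = str$srstttttsssrsst
  sorted[10] = ststr$srstttttsssrs
  sorted[11] = stttttsssrsststr$sr
  sorted[12] = tr$srstttttsssrssts
  sorted[13] = tsssrsststr$srstttt
  sorted[14] = tstr$srstttttsssrss
  sorted[15] = ttsssrsststr$srsttt
  sorted[16] = tttsssrsststr$srstt
  sorted[17] = ttttsssrsststr$srst
  sorted[18] = tttttsssrsststr$srs
sorted[11] = stttttsssrsststr$sr

Answer: stttttsssrsststr$sr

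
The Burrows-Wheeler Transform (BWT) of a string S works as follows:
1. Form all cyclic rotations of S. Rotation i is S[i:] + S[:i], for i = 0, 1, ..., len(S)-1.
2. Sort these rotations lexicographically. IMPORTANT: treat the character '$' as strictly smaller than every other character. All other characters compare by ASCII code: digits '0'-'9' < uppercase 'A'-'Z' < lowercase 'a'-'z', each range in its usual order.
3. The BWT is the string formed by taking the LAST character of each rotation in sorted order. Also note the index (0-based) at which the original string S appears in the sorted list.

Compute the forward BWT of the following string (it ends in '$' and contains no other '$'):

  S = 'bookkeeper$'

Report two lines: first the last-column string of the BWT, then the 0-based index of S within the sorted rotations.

All 11 rotations (rotation i = S[i:]+S[:i]):
  rot[0] = bookkeeper$
  rot[1] = ookkeeper$b
  rot[2] = okkeeper$bo
  rot[3] = kkeeper$boo
  rot[4] = keeper$book
  rot[5] = eeper$bookk
  rot[6] = eper$bookke
  rot[7] = per$bookkee
  rot[8] = er$bookkeep
  rot[9] = r$bookkeepe
  rot[10] = $bookkeeper
Sorted (with $ < everything):
  sorted[0] = $bookkeeper  (last char: 'r')
  sorted[1] = bookkeeper$  (last char: '$')
  sorted[2] = eeper$bookk  (last char: 'k')
  sorted[3] = eper$bookke  (last char: 'e')
  sorted[4] = er$bookkeep  (last char: 'p')
  sorted[5] = keeper$book  (last char: 'k')
  sorted[6] = kkeeper$boo  (last char: 'o')
  sorted[7] = okkeeper$bo  (last char: 'o')
  sorted[8] = ookkeeper$b  (last char: 'b')
  sorted[9] = per$bookkee  (last char: 'e')
  sorted[10] = r$bookkeepe  (last char: 'e')
Last column: r$kepkoobee
Original string S is at sorted index 1

Answer: r$kepkoobee
1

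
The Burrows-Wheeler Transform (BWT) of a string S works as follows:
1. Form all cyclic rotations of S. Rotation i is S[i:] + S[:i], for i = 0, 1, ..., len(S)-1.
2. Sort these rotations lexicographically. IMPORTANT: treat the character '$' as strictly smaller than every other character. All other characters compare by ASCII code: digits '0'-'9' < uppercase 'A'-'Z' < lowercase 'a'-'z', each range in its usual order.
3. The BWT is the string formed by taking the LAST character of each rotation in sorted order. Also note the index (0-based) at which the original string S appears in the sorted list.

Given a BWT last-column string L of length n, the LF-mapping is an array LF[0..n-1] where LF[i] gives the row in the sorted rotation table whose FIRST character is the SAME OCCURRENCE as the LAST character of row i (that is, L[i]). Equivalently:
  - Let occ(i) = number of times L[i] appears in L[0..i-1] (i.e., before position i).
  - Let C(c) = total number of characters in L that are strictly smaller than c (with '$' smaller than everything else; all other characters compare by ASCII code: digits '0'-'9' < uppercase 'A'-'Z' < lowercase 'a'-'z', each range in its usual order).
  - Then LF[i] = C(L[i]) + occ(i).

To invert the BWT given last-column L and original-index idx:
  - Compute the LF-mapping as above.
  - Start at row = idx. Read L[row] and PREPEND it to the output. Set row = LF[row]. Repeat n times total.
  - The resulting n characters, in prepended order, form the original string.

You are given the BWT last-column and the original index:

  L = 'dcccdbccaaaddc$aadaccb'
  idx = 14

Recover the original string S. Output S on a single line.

LF mapping: 17 9 10 11 18 7 12 13 1 2 3 19 20 14 0 4 5 21 6 15 16 8
Walk LF starting at row 14, prepending L[row]:
  step 1: row=14, L[14]='$', prepend. Next row=LF[14]=0
  step 2: row=0, L[0]='d', prepend. Next row=LF[0]=17
  step 3: row=17, L[17]='d', prepend. Next row=LF[17]=21
  step 4: row=21, L[21]='b', prepend. Next row=LF[21]=8
  step 5: row=8, L[8]='a', prepend. Next row=LF[8]=1
  step 6: row=1, L[1]='c', prepend. Next row=LF[1]=9
  step 7: row=9, L[9]='a', prepend. Next row=LF[9]=2
  step 8: row=2, L[2]='c', prepend. Next row=LF[2]=10
  step 9: row=10, L[10]='a', prepend. Next row=LF[10]=3
  step 10: row=3, L[3]='c', prepend. Next row=LF[3]=11
  step 11: row=11, L[11]='d', prepend. Next row=LF[11]=19
  step 12: row=19, L[19]='c', prepend. Next row=LF[19]=15
  step 13: row=15, L[15]='a', prepend. Next row=LF[15]=4
  step 14: row=4, L[4]='d', prepend. Next row=LF[4]=18
  step 15: row=18, L[18]='a', prepend. Next row=LF[18]=6
  step 16: row=6, L[6]='c', prepend. Next row=LF[6]=12
  step 17: row=12, L[12]='d', prepend. Next row=LF[12]=20
  step 18: row=20, L[20]='c', prepend. Next row=LF[20]=16
  step 19: row=16, L[16]='a', prepend. Next row=LF[16]=5
  step 20: row=5, L[5]='b', prepend. Next row=LF[5]=7
  step 21: row=7, L[7]='c', prepend. Next row=LF[7]=13
  step 22: row=13, L[13]='c', prepend. Next row=LF[13]=14
Reversed output: ccbacdcadacdcacacabdd$

Answer: ccbacdcadacdcacacabdd$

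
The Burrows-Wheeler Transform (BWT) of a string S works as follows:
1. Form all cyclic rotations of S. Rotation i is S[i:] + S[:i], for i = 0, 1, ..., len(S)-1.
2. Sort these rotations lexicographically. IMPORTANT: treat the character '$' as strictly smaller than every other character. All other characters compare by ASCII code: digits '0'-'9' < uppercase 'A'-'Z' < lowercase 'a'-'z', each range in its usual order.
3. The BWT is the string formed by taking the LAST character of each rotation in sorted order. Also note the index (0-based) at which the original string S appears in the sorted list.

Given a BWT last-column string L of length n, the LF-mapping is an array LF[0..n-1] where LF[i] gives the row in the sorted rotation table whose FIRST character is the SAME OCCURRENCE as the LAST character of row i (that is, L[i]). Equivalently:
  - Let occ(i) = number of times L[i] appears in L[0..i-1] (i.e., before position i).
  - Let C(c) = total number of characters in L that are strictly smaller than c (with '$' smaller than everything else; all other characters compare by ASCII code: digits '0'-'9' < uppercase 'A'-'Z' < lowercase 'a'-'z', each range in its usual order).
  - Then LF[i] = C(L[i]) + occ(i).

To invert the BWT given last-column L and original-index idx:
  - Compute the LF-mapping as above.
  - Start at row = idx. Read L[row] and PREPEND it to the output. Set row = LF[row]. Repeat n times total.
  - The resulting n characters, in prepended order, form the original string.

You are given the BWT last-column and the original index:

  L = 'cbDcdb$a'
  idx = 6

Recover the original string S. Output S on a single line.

Answer: cbDadbc$

Derivation:
LF mapping: 5 3 1 6 7 4 0 2
Walk LF starting at row 6, prepending L[row]:
  step 1: row=6, L[6]='$', prepend. Next row=LF[6]=0
  step 2: row=0, L[0]='c', prepend. Next row=LF[0]=5
  step 3: row=5, L[5]='b', prepend. Next row=LF[5]=4
  step 4: row=4, L[4]='d', prepend. Next row=LF[4]=7
  step 5: row=7, L[7]='a', prepend. Next row=LF[7]=2
  step 6: row=2, L[2]='D', prepend. Next row=LF[2]=1
  step 7: row=1, L[1]='b', prepend. Next row=LF[1]=3
  step 8: row=3, L[3]='c', prepend. Next row=LF[3]=6
Reversed output: cbDadbc$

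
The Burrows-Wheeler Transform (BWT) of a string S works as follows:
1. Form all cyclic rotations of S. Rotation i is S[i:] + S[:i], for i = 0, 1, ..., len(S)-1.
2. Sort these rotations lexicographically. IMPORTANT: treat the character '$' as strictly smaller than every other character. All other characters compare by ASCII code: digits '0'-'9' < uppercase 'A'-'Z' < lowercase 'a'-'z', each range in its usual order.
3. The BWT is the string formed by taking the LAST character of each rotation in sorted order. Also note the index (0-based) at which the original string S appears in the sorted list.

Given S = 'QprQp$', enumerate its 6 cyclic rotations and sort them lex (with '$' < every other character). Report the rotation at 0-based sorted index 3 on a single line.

All 6 rotations (rotation i = S[i:]+S[:i]):
  rot[0] = QprQp$
  rot[1] = prQp$Q
  rot[2] = rQp$Qp
  rot[3] = Qp$Qpr
  rot[4] = p$QprQ
  rot[5] = $QprQp
Sorted (with $ < everything):
  sorted[0] = $QprQp
  sorted[1] = Qp$Qpr
  sorted[2] = QprQp$
  sorted[3] = p$QprQ
  sorted[4] = prQp$Q
  sorted[5] = rQp$Qp
sorted[3] = p$QprQ

Answer: p$QprQ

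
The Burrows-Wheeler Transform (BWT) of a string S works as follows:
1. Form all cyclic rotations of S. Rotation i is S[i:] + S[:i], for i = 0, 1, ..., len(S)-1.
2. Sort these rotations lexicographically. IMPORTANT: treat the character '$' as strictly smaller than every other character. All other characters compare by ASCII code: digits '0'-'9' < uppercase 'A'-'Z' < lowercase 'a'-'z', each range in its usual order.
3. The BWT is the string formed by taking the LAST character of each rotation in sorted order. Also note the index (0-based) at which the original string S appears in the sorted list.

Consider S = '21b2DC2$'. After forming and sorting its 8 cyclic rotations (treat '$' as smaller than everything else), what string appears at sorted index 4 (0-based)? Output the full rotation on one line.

Answer: 2DC2$21b

Derivation:
All 8 rotations (rotation i = S[i:]+S[:i]):
  rot[0] = 21b2DC2$
  rot[1] = 1b2DC2$2
  rot[2] = b2DC2$21
  rot[3] = 2DC2$21b
  rot[4] = DC2$21b2
  rot[5] = C2$21b2D
  rot[6] = 2$21b2DC
  rot[7] = $21b2DC2
Sorted (with $ < everything):
  sorted[0] = $21b2DC2
  sorted[1] = 1b2DC2$2
  sorted[2] = 2$21b2DC
  sorted[3] = 21b2DC2$
  sorted[4] = 2DC2$21b
  sorted[5] = C2$21b2D
  sorted[6] = DC2$21b2
  sorted[7] = b2DC2$21
sorted[4] = 2DC2$21b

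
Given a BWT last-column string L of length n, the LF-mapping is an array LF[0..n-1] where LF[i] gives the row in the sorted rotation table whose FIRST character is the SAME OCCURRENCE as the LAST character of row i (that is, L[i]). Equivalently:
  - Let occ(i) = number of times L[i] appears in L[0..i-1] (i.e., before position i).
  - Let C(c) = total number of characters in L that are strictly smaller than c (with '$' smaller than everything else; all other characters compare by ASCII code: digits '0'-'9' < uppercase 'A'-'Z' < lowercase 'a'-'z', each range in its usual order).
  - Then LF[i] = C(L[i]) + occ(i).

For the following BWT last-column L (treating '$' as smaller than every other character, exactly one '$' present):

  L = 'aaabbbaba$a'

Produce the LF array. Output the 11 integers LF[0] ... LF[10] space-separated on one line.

Answer: 1 2 3 7 8 9 4 10 5 0 6

Derivation:
Char counts: '$':1, 'a':6, 'b':4
C (first-col start): C('$')=0, C('a')=1, C('b')=7
L[0]='a': occ=0, LF[0]=C('a')+0=1+0=1
L[1]='a': occ=1, LF[1]=C('a')+1=1+1=2
L[2]='a': occ=2, LF[2]=C('a')+2=1+2=3
L[3]='b': occ=0, LF[3]=C('b')+0=7+0=7
L[4]='b': occ=1, LF[4]=C('b')+1=7+1=8
L[5]='b': occ=2, LF[5]=C('b')+2=7+2=9
L[6]='a': occ=3, LF[6]=C('a')+3=1+3=4
L[7]='b': occ=3, LF[7]=C('b')+3=7+3=10
L[8]='a': occ=4, LF[8]=C('a')+4=1+4=5
L[9]='$': occ=0, LF[9]=C('$')+0=0+0=0
L[10]='a': occ=5, LF[10]=C('a')+5=1+5=6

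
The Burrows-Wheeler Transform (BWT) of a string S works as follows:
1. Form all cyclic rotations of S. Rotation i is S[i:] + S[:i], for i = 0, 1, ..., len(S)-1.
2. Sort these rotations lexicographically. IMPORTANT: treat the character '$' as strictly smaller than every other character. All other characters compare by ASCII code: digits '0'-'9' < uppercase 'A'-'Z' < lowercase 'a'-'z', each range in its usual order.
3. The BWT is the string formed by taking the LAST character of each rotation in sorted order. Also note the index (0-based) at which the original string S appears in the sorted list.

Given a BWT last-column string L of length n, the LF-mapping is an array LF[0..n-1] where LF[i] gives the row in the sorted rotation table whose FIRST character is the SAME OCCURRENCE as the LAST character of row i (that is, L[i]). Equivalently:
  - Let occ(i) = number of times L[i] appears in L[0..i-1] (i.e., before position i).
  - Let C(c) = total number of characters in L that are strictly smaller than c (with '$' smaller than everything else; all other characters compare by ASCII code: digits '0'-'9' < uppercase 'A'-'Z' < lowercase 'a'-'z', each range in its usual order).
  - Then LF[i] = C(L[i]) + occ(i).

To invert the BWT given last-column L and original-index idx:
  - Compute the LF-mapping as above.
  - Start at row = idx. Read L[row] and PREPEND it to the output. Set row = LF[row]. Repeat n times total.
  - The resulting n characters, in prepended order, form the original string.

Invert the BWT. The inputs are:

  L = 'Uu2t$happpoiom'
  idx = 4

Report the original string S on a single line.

LF mapping: 2 13 1 12 0 4 3 9 10 11 7 5 8 6
Walk LF starting at row 4, prepending L[row]:
  step 1: row=4, L[4]='$', prepend. Next row=LF[4]=0
  step 2: row=0, L[0]='U', prepend. Next row=LF[0]=2
  step 3: row=2, L[2]='2', prepend. Next row=LF[2]=1
  step 4: row=1, L[1]='u', prepend. Next row=LF[1]=13
  step 5: row=13, L[13]='m', prepend. Next row=LF[13]=6
  step 6: row=6, L[6]='a', prepend. Next row=LF[6]=3
  step 7: row=3, L[3]='t', prepend. Next row=LF[3]=12
  step 8: row=12, L[12]='o', prepend. Next row=LF[12]=8
  step 9: row=8, L[8]='p', prepend. Next row=LF[8]=10
  step 10: row=10, L[10]='o', prepend. Next row=LF[10]=7
  step 11: row=7, L[7]='p', prepend. Next row=LF[7]=9
  step 12: row=9, L[9]='p', prepend. Next row=LF[9]=11
  step 13: row=11, L[11]='i', prepend. Next row=LF[11]=5
  step 14: row=5, L[5]='h', prepend. Next row=LF[5]=4
Reversed output: hippopotamu2U$

Answer: hippopotamu2U$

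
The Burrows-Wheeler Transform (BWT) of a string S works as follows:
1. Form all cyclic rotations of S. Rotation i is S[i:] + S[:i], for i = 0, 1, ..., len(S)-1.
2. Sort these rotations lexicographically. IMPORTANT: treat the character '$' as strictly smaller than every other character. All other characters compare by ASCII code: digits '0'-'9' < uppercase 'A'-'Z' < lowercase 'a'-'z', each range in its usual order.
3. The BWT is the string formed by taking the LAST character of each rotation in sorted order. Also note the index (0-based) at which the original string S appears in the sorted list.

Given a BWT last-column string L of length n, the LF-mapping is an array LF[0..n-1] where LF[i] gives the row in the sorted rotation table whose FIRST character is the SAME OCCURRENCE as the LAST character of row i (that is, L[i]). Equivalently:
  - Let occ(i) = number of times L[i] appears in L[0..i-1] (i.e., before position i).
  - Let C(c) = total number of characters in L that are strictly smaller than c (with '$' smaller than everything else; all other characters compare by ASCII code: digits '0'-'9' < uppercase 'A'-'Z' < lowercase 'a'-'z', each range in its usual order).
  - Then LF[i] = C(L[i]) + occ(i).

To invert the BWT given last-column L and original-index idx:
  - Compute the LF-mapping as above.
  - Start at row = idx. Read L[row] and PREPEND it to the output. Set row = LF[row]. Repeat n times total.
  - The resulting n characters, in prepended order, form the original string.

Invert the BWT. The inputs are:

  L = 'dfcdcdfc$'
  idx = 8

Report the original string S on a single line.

LF mapping: 4 7 1 5 2 6 8 3 0
Walk LF starting at row 8, prepending L[row]:
  step 1: row=8, L[8]='$', prepend. Next row=LF[8]=0
  step 2: row=0, L[0]='d', prepend. Next row=LF[0]=4
  step 3: row=4, L[4]='c', prepend. Next row=LF[4]=2
  step 4: row=2, L[2]='c', prepend. Next row=LF[2]=1
  step 5: row=1, L[1]='f', prepend. Next row=LF[1]=7
  step 6: row=7, L[7]='c', prepend. Next row=LF[7]=3
  step 7: row=3, L[3]='d', prepend. Next row=LF[3]=5
  step 8: row=5, L[5]='d', prepend. Next row=LF[5]=6
  step 9: row=6, L[6]='f', prepend. Next row=LF[6]=8
Reversed output: fddcfccd$

Answer: fddcfccd$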